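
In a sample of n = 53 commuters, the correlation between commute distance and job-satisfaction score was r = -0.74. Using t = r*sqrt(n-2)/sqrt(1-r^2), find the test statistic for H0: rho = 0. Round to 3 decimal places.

t = r·√(n−2) / √(1−r²) with r = -0.74, n = 53
  = -0.74·√51 / √(1 − 0.5476)
  = -0.74·7.141428 / 0.672607
  = -5.284657 / 0.672607 = -7.857

-7.857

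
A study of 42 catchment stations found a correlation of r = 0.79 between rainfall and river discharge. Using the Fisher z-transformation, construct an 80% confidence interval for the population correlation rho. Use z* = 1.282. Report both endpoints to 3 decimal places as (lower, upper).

(0.699, 0.856)

z_r = atanh(0.79) = 1.071432;  SE = 1/√(n−3) = 1/√39 = 0.160128
z-limits: 1.071432 ± 1.282·0.160128 = 1.071432 ± 0.205284 = [0.866148, 1.276716]
ρ-limits: (tanh 0.866148, tanh 1.276716) = (0.699, 0.856)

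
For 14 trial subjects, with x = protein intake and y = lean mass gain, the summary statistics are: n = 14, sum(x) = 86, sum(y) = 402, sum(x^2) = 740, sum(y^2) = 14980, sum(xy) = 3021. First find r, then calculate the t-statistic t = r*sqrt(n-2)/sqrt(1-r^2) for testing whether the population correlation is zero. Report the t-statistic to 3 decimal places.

S_xy = nΣxy − ΣxΣy = 14·3021 − 86·402 = 42294 − 34572 = 7722
S_xx = nΣx² − (Σx)² = 14·740 − 86² = 10360 − 7396 = 2964
S_yy = nΣy² − (Σy)² = 14·14980 − 402² = 209720 − 161604 = 48116
r = S_xy / √(S_xx·S_yy) = 7722 / √(2964·48116) = 7722 / √142615824 = 7722 / 11942.1867 = 0.6466
t = r·√(n−2)/√(1−r²) = 0.6466·√12 / √(1−0.418092) = 2.239888 / 0.762829 = 2.936

2.936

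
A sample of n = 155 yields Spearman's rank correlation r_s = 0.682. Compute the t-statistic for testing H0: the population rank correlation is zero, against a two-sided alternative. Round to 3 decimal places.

11.535

1 − r_s² = 1 − 0.465124 = 0.534876;  √(1−r_s²) = 0.731352
√(n−2) = √153 = 12.369317
t = r_s·√(n−2)/√(1−r_s²) = 0.682 · 12.369317 / 0.731352 = 11.535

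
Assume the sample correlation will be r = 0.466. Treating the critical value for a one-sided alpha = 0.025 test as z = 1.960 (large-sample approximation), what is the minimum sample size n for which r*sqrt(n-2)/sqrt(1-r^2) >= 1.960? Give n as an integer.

16

r√(n−2)/√(1−r²) ≥ 1.960  ⇔  n−2 ≥ (1.960)²·(1−r²)/r²
(1−r²)/r² = (1−0.217156)/0.217156 = 3.6050
n ≥ 2 + 3.8416·3.6050 = 2 + 13.8490 = 15.8490
⌈15.8490⌉ = 16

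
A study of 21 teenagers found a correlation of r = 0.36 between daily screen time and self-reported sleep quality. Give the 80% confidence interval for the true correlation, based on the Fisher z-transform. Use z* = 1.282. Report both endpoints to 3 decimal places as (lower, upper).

z_r = atanh(0.36) = 0.376886;  SE = 1/√(n−3) = 1/√18 = 0.235702
z-limits: 0.376886 ± 1.282·0.235702 = 0.376886 ± 0.302170 = [0.074716, 0.679056]
ρ-limits: (tanh 0.074716, tanh 0.679056) = (0.075, 0.591)

(0.075, 0.591)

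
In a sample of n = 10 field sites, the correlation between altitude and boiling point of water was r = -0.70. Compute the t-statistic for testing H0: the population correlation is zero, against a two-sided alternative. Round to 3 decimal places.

t = r·√(n−2) / √(1−r²) with r = -0.70, n = 10
  = -0.70·√8 / √(1 − 0.4900)
  = -0.70·2.828427 / 0.714143
  = -1.979899 / 0.714143 = -2.772

-2.772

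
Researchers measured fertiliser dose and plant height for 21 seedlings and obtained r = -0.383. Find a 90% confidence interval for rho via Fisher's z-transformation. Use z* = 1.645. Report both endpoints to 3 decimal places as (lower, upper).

Fisher z: z_r = atanh(r) = ½·ln((1+(-0.383))/(1−(-0.383))) = -0.403571
SE(z) = 1/√(n−3) = 1/√18 = 0.235702
90% ⇒ z* = 1.645; margin = 1.645·0.235702 = 0.387730
CI on z-scale: (-0.791301, -0.015841)
Back-transform: tanh(-0.791301) = -0.659145, tanh(-0.015841) = -0.015840

(-0.659, -0.016)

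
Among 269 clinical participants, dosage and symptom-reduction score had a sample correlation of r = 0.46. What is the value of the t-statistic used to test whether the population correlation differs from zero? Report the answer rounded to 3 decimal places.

8.465

1 − r² = 1 − 0.2116 = 0.7884;  √(1−r²) = 0.887919
√(n−2) = √267 = 16.340135
t = r·√(n−2)/√(1−r²) = 0.46 · 16.340135 / 0.887919 = 8.465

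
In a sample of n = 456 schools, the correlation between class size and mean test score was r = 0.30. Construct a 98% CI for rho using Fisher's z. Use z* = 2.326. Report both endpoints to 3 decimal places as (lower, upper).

z_r = atanh(0.30) = 0.309520;  SE = 1/√(n−3) = 1/√453 = 0.046984
z-limits: 0.309520 ± 2.326·0.046984 = 0.309520 ± 0.109285 = [0.200235, 0.418805]
ρ-limits: (tanh 0.200235, tanh 0.418805) = (0.198, 0.396)

(0.198, 0.396)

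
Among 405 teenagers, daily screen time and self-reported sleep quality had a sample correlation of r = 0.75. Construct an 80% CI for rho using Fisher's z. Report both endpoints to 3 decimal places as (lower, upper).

z_r = atanh(0.75) = 0.972955;  SE = 1/√(n−3) = 1/√402 = 0.049875
z-limits: 0.972955 ± 1.282·0.049875 = 0.972955 ± 0.063940 = [0.909015, 1.036895]
ρ-limits: (tanh 0.909015, tanh 1.036895) = (0.721, 0.777)

(0.721, 0.777)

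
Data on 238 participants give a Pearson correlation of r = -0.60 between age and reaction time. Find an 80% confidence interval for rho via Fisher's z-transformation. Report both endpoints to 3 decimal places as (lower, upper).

z_r = atanh(-0.60) = -0.693147;  SE = 1/√(n−3) = 1/√235 = 0.065233
z-limits: -0.693147 ± 1.282·0.065233 = -0.693147 ± 0.083629 = [-0.776776, -0.609518]
ρ-limits: (tanh -0.776776, tanh -0.609518) = (-0.651, -0.544)

(-0.651, -0.544)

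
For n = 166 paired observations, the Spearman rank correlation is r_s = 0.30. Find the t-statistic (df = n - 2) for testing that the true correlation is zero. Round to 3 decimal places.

4.027

1 − r_s² = 1 − 0.0900 = 0.9100;  √(1−r_s²) = 0.953939
√(n−2) = √164 = 12.806248
t = r_s·√(n−2)/√(1−r_s²) = 0.30 · 12.806248 / 0.953939 = 4.027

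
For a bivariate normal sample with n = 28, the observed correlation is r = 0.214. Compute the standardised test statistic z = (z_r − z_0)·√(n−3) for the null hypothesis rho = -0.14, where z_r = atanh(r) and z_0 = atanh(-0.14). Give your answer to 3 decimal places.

z_r = atanh(0.214) = 0.217360,  z_0 = atanh(-0.14) = -0.140926
SE = 1/√(n−3) = 1/√25 = 0.200000
z = (z_r − z_0)/SE = (0.217360 − (-0.140926)) / 0.200000 = 0.358286 / 0.200000 = 1.791

1.791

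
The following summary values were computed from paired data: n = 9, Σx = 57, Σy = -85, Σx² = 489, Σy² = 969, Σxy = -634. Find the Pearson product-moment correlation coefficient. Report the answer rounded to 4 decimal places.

S_xy = nΣxy − ΣxΣy = 9·(-634) − 57·(-85) = -5706 − (-4845) = -861
S_xx = nΣx² − (Σx)² = 9·489 − 57² = 4401 − 3249 = 1152
S_yy = nΣy² − (Σy)² = 9·969 − (-85)² = 8721 − 7225 = 1496
r = S_xy / √(S_xx·S_yy) = -861 / √(1152·1496) = -861 / √1723392 = -861 / 1312.7803 = -0.6559

-0.6559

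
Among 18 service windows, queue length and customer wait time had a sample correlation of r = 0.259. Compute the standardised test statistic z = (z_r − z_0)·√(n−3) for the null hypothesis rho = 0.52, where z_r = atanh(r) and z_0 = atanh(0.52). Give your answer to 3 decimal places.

z_r = atanh(0.259) = 0.265036,  z_0 = atanh(0.52) = 0.576340
SE = 1/√(n−3) = 1/√15 = 0.258199
z = (z_r − z_0)/SE = (0.265036 − 0.576340) / 0.258199 = -0.311304 / 0.258199 = -1.206

-1.206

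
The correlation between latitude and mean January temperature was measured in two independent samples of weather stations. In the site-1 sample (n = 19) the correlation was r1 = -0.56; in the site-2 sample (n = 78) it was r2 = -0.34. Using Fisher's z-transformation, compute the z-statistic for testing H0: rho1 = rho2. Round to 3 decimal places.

-1.012

z1 = atanh(-0.56) = -0.632833,  z2 = atanh(-0.34) = -0.354093
SE = √(1/(n1−3) + 1/(n2−3)) = √(1/16 + 1/75) = √(0.0625000 + 0.0133333) = √0.0758333 = 0.275378
z = (z1 − z2)/SE = (-0.632833 − (-0.354093)) / 0.275378 = -0.278740 / 0.275378 = -1.012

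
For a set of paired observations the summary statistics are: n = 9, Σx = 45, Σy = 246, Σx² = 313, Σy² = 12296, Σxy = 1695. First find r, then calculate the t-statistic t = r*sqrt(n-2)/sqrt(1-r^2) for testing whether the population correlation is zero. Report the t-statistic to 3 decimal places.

Numerator: nΣxy − (Σx)(Σy) = 9·1695 − (45)(246) = 4185
Denominator: √[(nΣx²−(Σx)²)(nΣy²−(Σy)²)]
  nΣx²−(Σx)² = 9·313 − 2025 = 792;  nΣy²−(Σy)² = 9·12296 − 60516 = 50148
  √(792·50148) = √39717216 = 6302.1596
r = 4185 / 6302.1596 = 0.6641
t = r·√(n−2)/√(1−r²) = 0.6641·√7 / √(1−0.441029) = 1.757043 / 0.747644 = 2.350

2.350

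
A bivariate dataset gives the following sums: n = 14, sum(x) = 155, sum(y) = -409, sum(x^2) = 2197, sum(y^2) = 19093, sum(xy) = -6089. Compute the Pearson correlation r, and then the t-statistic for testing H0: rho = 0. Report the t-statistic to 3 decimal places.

-5.407

S_xy = nΣxy − ΣxΣy = 14·(-6089) − 155·(-409) = -85246 − (-63395) = -21851
S_xx = nΣx² − (Σx)² = 14·2197 − 155² = 30758 − 24025 = 6733
S_yy = nΣy² − (Σy)² = 14·19093 − (-409)² = 267302 − 167281 = 100021
r = S_xy / √(S_xx·S_yy) = -21851 / √(6733·100021) = -21851 / √673441393 = -21851 / 25950.7494 = -0.8420
t = r·√(n−2)/√(1−r²) = -0.8420·√12 / √(1−0.708964) = -2.916774 / 0.539478 = -5.407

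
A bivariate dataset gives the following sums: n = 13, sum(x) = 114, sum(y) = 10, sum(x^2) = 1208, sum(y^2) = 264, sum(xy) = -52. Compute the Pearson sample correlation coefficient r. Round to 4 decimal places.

Numerator: nΣxy − (Σx)(Σy) = 13·(-52) − (114)(10) = -1816
Denominator: √[(nΣx²−(Σx)²)(nΣy²−(Σy)²)]
  nΣx²−(Σx)² = 13·1208 − 12996 = 2708;  nΣy²−(Σy)² = 13·264 − 100 = 3332
  √(2708·3332) = √9023056 = 3003.8402
r = -1816 / 3003.8402 = -0.6046

-0.6046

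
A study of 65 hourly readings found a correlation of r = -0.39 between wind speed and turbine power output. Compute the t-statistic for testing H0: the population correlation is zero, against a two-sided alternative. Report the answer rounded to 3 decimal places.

t = r·√(n−2) / √(1−r²) with r = -0.39, n = 65
  = -0.39·√63 / √(1 − 0.1521)
  = -0.39·7.937254 / 0.920815
  = -3.095529 / 0.920815 = -3.362

-3.362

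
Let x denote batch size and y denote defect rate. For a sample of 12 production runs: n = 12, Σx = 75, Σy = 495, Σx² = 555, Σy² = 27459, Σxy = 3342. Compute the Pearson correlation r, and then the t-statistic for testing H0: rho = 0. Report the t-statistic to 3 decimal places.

Numerator: nΣxy − (Σx)(Σy) = 12·3342 − (75)(495) = 2979
Denominator: √[(nΣx²−(Σx)²)(nΣy²−(Σy)²)]
  nΣx²−(Σx)² = 12·555 − 5625 = 1035;  nΣy²−(Σy)² = 12·27459 − 245025 = 84483
  √(1035·84483) = √87439905 = 9350.9307
r = 2979 / 9350.9307 = 0.3186
t = r·√(n−2)/√(1−r²) = 0.3186·√10 / √(1−0.101506) = 1.007502 / 0.947889 = 1.063

1.063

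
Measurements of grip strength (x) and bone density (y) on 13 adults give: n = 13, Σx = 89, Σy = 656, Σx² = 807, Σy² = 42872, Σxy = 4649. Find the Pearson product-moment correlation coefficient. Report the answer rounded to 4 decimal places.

S_xy = nΣxy − ΣxΣy = 13·4649 − 89·656 = 60437 − 58384 = 2053
S_xx = nΣx² − (Σx)² = 13·807 − 89² = 10491 − 7921 = 2570
S_yy = nΣy² − (Σy)² = 13·42872 − 656² = 557336 − 430336 = 127000
r = S_xy / √(S_xx·S_yy) = 2053 / √(2570·127000) = 2053 / √326390000 = 2053 / 18066.2669 = 0.1136

0.1136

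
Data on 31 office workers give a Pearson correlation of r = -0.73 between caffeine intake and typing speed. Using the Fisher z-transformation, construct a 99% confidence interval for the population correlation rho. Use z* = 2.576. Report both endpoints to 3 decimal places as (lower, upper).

(-0.889, -0.415)

Fisher z: z_r = atanh(r) = ½·ln((1+(-0.73))/(1−(-0.73))) = -0.928727
SE(z) = 1/√(n−3) = 1/√28 = 0.188982
99% ⇒ z* = 2.576; margin = 2.576·0.188982 = 0.486818
CI on z-scale: (-1.415545, -0.441909)
Back-transform: tanh(-1.415545) = -0.888666, tanh(-0.441909) = -0.415226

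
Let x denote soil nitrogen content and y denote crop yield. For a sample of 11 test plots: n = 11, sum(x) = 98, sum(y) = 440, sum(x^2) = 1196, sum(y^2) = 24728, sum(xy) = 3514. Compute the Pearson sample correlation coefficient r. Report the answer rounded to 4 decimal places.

Numerator: nΣxy − (Σx)(Σy) = 11·3514 − (98)(440) = -4466
Denominator: √[(nΣx²−(Σx)²)(nΣy²−(Σy)²)]
  nΣx²−(Σx)² = 11·1196 − 9604 = 3552;  nΣy²−(Σy)² = 11·24728 − 193600 = 78408
  √(3552·78408) = √278505216 = 16688.4755
r = -4466 / 16688.4755 = -0.2676

-0.2676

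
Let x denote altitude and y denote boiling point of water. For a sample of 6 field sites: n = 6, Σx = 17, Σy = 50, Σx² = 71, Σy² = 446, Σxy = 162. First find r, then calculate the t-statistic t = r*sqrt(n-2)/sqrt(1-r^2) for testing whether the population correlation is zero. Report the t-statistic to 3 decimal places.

Numerator: nΣxy − (Σx)(Σy) = 6·162 − (17)(50) = 122
Denominator: √[(nΣx²−(Σx)²)(nΣy²−(Σy)²)]
  nΣx²−(Σx)² = 6·71 − 289 = 137;  nΣy²−(Σy)² = 6·446 − 2500 = 176
  √(137·176) = √24112 = 155.2804
r = 122 / 155.2804 = 0.7857
t = r·√(n−2)/√(1−r²) = 0.7857·√4 / √(1−0.617324) = 1.571400 / 0.618608 = 2.540

2.540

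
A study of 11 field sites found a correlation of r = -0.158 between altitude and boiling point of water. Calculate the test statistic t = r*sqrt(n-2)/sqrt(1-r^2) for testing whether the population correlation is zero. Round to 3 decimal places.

-0.480

1 − r² = 1 − 0.024964 = 0.975036;  √(1−r²) = 0.987439
√(n−2) = √9 = 3.000000
t = r·√(n−2)/√(1−r²) = -0.158 · 3.000000 / 0.987439 = -0.480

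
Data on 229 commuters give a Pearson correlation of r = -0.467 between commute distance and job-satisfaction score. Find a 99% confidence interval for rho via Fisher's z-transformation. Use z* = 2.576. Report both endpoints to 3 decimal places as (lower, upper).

Fisher z: z_r = atanh(r) = ½·ln((1+(-0.467))/(1−(-0.467))) = -0.506227
SE(z) = 1/√(n−3) = 1/√226 = 0.066519
99% ⇒ z* = 2.576; margin = 2.576·0.066519 = 0.171353
CI on z-scale: (-0.677580, -0.334874)
Back-transform: tanh(-0.677580) = -0.589944, tanh(-0.334874) = -0.322893

(-0.590, -0.323)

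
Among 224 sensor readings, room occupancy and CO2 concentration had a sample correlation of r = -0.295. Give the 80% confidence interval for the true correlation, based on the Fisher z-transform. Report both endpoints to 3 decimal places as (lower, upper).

(-0.372, -0.214)

z_r = atanh(-0.295) = -0.304034;  SE = 1/√(n−3) = 1/√221 = 0.067267
z-limits: -0.304034 ± 1.282·0.067267 = -0.304034 ± 0.086236 = [-0.390270, -0.217798]
ρ-limits: (tanh -0.390270, tanh -0.217798) = (-0.372, -0.214)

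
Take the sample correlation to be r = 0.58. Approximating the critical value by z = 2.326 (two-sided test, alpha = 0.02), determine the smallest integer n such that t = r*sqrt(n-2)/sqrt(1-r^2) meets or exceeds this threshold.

r√(n−2)/√(1−r²) ≥ 2.326  ⇔  n−2 ≥ (2.326)²·(1−r²)/r²
(1−r²)/r² = (1−0.3364)/0.3364 = 1.9727
n ≥ 2 + 5.410276·1.9727 = 2 + 10.6729 = 12.6729
⌈12.6729⌉ = 13

13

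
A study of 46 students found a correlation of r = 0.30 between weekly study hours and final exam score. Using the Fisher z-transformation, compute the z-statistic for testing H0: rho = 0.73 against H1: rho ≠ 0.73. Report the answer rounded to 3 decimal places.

Fisher z: atanh(0.30) = 0.309520, atanh(0.73) = 0.928727
z = (z_r − z_0)·√(n−3) = (0.309520 − 0.928727)·√43 = -0.619207 · 6.557439 = -4.060

-4.060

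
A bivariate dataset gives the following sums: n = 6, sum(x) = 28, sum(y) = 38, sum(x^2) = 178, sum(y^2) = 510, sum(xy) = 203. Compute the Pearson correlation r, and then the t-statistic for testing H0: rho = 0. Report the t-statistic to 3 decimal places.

0.467

Numerator: nΣxy − (Σx)(Σy) = 6·203 − (28)(38) = 154
Denominator: √[(nΣx²−(Σx)²)(nΣy²−(Σy)²)]
  nΣx²−(Σx)² = 6·178 − 784 = 284;  nΣy²−(Σy)² = 6·510 − 1444 = 1616
  √(284·1616) = √458944 = 677.4541
r = 154 / 677.4541 = 0.2273
t = r·√(n−2)/√(1−r²) = 0.2273·√4 / √(1−0.051665) = 0.454600 / 0.973825 = 0.467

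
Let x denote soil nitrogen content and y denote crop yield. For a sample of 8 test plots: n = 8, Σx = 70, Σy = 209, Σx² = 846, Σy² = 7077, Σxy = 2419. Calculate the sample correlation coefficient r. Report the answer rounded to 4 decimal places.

Numerator: nΣxy − (Σx)(Σy) = 8·2419 − (70)(209) = 4722
Denominator: √[(nΣx²−(Σx)²)(nΣy²−(Σy)²)]
  nΣx²−(Σx)² = 8·846 − 4900 = 1868;  nΣy²−(Σy)² = 8·7077 − 43681 = 12935
  √(1868·12935) = √24162580 = 4915.5447
r = 4722 / 4915.5447 = 0.9606

0.9606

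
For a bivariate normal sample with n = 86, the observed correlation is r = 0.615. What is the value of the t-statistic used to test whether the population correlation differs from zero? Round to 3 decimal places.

7.148

1 − r² = 1 − 0.378225 = 0.621775;  √(1−r²) = 0.788527
√(n−2) = √84 = 9.165151
t = r·√(n−2)/√(1−r²) = 0.615 · 9.165151 / 0.788527 = 7.148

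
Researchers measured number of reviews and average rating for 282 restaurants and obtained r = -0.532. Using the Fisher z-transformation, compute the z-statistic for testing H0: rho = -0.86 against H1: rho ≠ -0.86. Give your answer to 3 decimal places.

Fisher z: atanh(-0.532) = -0.592931, atanh(-0.86) = -1.293345
z = (z_r − z_0)·√(n−3) = (-0.592931 − (-1.293345))·√279 = 0.700414 · 16.703293 = 11.699

11.699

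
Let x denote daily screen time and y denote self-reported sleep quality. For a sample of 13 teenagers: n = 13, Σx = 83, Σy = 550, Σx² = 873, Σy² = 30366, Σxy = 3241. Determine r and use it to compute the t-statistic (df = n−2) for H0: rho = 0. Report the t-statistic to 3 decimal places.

-0.584

S_xy = nΣxy − ΣxΣy = 13·3241 − 83·550 = 42133 − 45650 = -3517
S_xx = nΣx² − (Σx)² = 13·873 − 83² = 11349 − 6889 = 4460
S_yy = nΣy² − (Σy)² = 13·30366 − 550² = 394758 − 302500 = 92258
r = S_xy / √(S_xx·S_yy) = -3517 / √(4460·92258) = -3517 / √411470680 = -3517 / 20284.7401 = -0.1734
t = r·√(n−2)/√(1−r²) = -0.1734·√11 / √(1−0.030068) = -0.575103 / 0.984851 = -0.584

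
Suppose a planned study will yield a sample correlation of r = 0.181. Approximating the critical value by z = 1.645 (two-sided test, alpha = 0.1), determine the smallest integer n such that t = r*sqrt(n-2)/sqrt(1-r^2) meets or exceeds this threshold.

82

r√(n−2)/√(1−r²) ≥ 1.645  ⇔  n−2 ≥ (1.645)²·(1−r²)/r²
(1−r²)/r² = (1−0.032761)/0.032761 = 29.5241
n ≥ 2 + 2.706025·29.5241 = 2 + 79.8930 = 81.8930
⌈81.8930⌉ = 82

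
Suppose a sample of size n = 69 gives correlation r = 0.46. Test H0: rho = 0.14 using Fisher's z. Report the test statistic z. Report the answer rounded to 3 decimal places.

z_r = atanh(0.46) = 0.497311,  z_0 = atanh(0.14) = 0.140926
SE = 1/√(n−3) = 1/√66 = 0.123091
z = (z_r − z_0)/SE = (0.497311 − 0.140926) / 0.123091 = 0.356385 / 0.123091 = 2.895

2.895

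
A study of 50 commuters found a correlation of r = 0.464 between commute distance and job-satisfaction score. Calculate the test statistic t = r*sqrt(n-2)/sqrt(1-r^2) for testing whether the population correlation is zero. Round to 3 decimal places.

3.629

1 − r² = 1 − 0.215296 = 0.784704;  √(1−r²) = 0.885835
√(n−2) = √48 = 6.928203
t = r·√(n−2)/√(1−r²) = 0.464 · 6.928203 / 0.885835 = 3.629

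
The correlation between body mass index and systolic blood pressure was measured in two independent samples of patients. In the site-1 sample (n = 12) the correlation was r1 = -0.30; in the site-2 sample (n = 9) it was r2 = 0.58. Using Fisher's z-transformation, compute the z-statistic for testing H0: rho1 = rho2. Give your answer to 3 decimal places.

-1.844

z1 = atanh(-0.30) = -0.309520,  z2 = atanh(0.58) = 0.662463
SE = √(1/(n1−3) + 1/(n2−3)) = √(1/9 + 1/6) = √(0.1111111 + 0.1666667) = √0.2777778 = 0.527046
z = (z1 − z2)/SE = (-0.309520 − 0.662463) / 0.527046 = -0.971983 / 0.527046 = -1.844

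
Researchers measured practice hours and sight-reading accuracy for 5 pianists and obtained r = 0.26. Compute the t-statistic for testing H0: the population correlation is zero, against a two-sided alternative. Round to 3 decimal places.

0.466

t = r·√(n−2) / √(1−r²) with r = 0.26, n = 5
  = 0.26·√3 / √(1 − 0.0676)
  = 0.26·1.732051 / 0.965609
  = 0.450333 / 0.965609 = 0.466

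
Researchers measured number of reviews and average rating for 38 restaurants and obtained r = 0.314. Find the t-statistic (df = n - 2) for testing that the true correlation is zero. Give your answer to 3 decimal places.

1 − r² = 1 − 0.098596 = 0.901404;  √(1−r²) = 0.949423
√(n−2) = √36 = 6.000000
t = r·√(n−2)/√(1−r²) = 0.314 · 6.000000 / 0.949423 = 1.984

1.984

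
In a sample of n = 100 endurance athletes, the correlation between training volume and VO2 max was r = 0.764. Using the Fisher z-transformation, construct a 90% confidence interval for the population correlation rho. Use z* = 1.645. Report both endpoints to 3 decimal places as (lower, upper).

(0.685, 0.825)

z_r = atanh(0.764) = 1.005754;  SE = 1/√(n−3) = 1/√97 = 0.101535
z-limits: 1.005754 ± 1.645·0.101535 = 1.005754 ± 0.167025 = [0.838729, 1.172779]
ρ-limits: (tanh 0.838729, tanh 1.172779) = (0.685, 0.825)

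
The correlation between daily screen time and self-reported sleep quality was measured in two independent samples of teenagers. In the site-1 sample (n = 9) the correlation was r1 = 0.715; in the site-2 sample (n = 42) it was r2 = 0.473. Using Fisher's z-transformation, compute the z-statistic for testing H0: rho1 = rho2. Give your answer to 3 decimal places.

z1 = atanh(0.715) = 0.897340,  z2 = atanh(0.473) = 0.513928
SE = √(1/(n1−3) + 1/(n2−3)) = √(1/6 + 1/39) = √(0.1666667 + 0.0256410) = √0.1923077 = 0.438529
z = (z1 − z2)/SE = (0.897340 − 0.513928) / 0.438529 = 0.383412 / 0.438529 = 0.874

0.874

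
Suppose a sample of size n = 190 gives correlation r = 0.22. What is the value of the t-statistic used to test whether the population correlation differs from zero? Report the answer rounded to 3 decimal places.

1 − r² = 1 − 0.0484 = 0.9516;  √(1−r²) = 0.975500
√(n−2) = √188 = 13.711309
t = r·√(n−2)/√(1−r²) = 0.22 · 13.711309 / 0.975500 = 3.092

3.092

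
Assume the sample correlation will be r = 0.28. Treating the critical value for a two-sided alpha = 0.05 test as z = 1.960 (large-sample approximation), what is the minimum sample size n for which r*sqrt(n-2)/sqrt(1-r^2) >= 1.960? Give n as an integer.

48

Need r·√(n−2)/√(1−r²) ≥ 1.960
√(n−2) ≥ 1.960·√(1−0.0784) / 0.28 = 1.960·0.960000 / 0.28 = 6.7200
n−2 ≥ 45.1584  ⇒  n ≥ 47.1584
Smallest integer n = 48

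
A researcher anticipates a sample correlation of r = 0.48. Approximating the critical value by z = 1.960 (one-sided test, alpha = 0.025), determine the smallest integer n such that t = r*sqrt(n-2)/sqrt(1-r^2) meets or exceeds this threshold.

Need r·√(n−2)/√(1−r²) ≥ 1.960
√(n−2) ≥ 1.960·√(1−0.2304) / 0.48 = 1.960·0.877268 / 0.48 = 3.5822
n−2 ≥ 12.8322  ⇒  n ≥ 14.8322
Smallest integer n = 15

15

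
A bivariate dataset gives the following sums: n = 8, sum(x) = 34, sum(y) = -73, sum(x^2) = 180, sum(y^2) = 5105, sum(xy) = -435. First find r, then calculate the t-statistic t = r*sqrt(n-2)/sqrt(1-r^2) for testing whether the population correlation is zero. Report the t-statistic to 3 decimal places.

S_xy = nΣxy − ΣxΣy = 8·(-435) − 34·(-73) = -3480 − (-2482) = -998
S_xx = nΣx² − (Σx)² = 8·180 − 34² = 1440 − 1156 = 284
S_yy = nΣy² − (Σy)² = 8·5105 − (-73)² = 40840 − 5329 = 35511
r = S_xy / √(S_xx·S_yy) = -998 / √(284·35511) = -998 / √10085124 = -998 / 3175.7084 = -0.3143
t = r·√(n−2)/√(1−r²) = -0.3143·√6 / √(1−0.098784) = -0.769875 / 0.949324 = -0.811

-0.811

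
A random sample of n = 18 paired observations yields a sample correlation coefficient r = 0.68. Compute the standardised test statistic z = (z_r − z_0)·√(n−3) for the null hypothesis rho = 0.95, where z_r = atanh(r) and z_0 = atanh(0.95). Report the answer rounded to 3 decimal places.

z_r = atanh(0.68) = 0.829114,  z_0 = atanh(0.95) = 1.831781
SE = 1/√(n−3) = 1/√15 = 0.258199
z = (z_r − z_0)/SE = (0.829114 − 1.831781) / 0.258199 = -1.002667 / 0.258199 = -3.883

-3.883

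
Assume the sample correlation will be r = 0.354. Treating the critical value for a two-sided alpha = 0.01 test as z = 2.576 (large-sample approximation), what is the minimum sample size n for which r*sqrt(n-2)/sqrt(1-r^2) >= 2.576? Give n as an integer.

49

Need r·√(n−2)/√(1−r²) ≥ 2.576
√(n−2) ≥ 2.576·√(1−0.125316) / 0.354 = 2.576·0.935245 / 0.354 = 6.8056
n−2 ≥ 46.3162  ⇒  n ≥ 48.3162
Smallest integer n = 49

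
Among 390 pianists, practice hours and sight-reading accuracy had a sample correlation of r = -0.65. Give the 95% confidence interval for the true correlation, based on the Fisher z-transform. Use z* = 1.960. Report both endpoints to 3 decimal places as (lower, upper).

z_r = atanh(-0.65) = -0.775299;  SE = 1/√(n−3) = 1/√387 = 0.050833
z-limits: -0.775299 ± 1.960·0.050833 = -0.775299 ± 0.099633 = [-0.874932, -0.675666]
ρ-limits: (tanh -0.874932, tanh -0.675666) = (-0.704, -0.589)

(-0.704, -0.589)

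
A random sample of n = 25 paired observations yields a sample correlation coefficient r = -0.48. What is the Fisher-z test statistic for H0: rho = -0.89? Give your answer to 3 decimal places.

4.216

z_r = atanh(-0.48) = -0.522984,  z_0 = atanh(-0.89) = -1.421926
SE = 1/√(n−3) = 1/√22 = 0.213201
z = (z_r − z_0)/SE = (-0.522984 − (-1.421926)) / 0.213201 = 0.898942 / 0.213201 = 4.216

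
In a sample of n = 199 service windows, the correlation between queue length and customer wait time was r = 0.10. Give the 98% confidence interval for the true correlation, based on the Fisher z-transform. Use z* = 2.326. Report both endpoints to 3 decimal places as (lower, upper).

z_r = atanh(0.10) = 0.100335;  SE = 1/√(n−3) = 1/√196 = 0.071429
z-limits: 0.100335 ± 2.326·0.071429 = 0.100335 ± 0.166144 = [-0.065809, 0.266479]
ρ-limits: (tanh -0.065809, tanh 0.266479) = (-0.066, 0.260)

(-0.066, 0.260)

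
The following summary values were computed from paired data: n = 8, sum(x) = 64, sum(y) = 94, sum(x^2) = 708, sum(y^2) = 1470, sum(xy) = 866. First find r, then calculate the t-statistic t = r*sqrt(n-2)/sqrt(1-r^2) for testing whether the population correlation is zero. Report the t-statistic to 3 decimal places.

Numerator: nΣxy − (Σx)(Σy) = 8·866 − (64)(94) = 912
Denominator: √[(nΣx²−(Σx)²)(nΣy²−(Σy)²)]
  nΣx²−(Σx)² = 8·708 − 4096 = 1568;  nΣy²−(Σy)² = 8·1470 − 8836 = 2924
  √(1568·2924) = √4584832 = 2141.2221
r = 912 / 2141.2221 = 0.4259
t = r·√(n−2)/√(1−r²) = 0.4259·√6 / √(1−0.181391) = 1.043238 / 0.904770 = 1.153

1.153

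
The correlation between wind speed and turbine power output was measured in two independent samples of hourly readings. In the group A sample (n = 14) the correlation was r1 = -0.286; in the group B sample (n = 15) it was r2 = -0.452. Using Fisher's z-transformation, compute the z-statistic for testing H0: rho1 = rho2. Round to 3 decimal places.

0.462

Fisher z-transforms: z1 = atanh(-0.286) = -0.294204, z2 = atanh(-0.452) = -0.487211; difference d = 0.193007
Var(d) = 1/11 + 1/12 = 0.0909091 + 0.0833333 = 0.1742424
z = d/√Var(d) = 0.193007 / √0.1742424 = 0.193007 / 0.417424 = 0.462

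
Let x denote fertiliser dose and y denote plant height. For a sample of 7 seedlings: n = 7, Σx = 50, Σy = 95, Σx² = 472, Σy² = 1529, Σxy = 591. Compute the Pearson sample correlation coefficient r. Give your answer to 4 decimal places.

-0.5278

S_xy = nΣxy − ΣxΣy = 7·591 − 50·95 = 4137 − 4750 = -613
S_xx = nΣx² − (Σx)² = 7·472 − 50² = 3304 − 2500 = 804
S_yy = nΣy² − (Σy)² = 7·1529 − 95² = 10703 − 9025 = 1678
r = S_xy / √(S_xx·S_yy) = -613 / √(804·1678) = -613 / √1349112 = -613 / 1161.5128 = -0.5278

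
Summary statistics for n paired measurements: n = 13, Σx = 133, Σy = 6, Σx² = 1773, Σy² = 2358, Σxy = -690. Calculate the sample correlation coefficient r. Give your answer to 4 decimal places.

S_xy = nΣxy − ΣxΣy = 13·(-690) − 133·6 = -8970 − 798 = -9768
S_xx = nΣx² − (Σx)² = 13·1773 − 133² = 23049 − 17689 = 5360
S_yy = nΣy² − (Σy)² = 13·2358 − 6² = 30654 − 36 = 30618
r = S_xy / √(S_xx·S_yy) = -9768 / √(5360·30618) = -9768 / √164112480 = -9768 / 12810.6393 = -0.7625

-0.7625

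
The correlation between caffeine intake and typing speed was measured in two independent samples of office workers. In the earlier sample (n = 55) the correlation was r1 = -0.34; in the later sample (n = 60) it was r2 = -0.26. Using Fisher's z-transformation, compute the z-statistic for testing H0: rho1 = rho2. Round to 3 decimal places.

Fisher z-transforms: z1 = atanh(-0.34) = -0.354093, z2 = atanh(-0.26) = -0.266108; difference d = -0.087985
Var(d) = 1/52 + 1/57 = 0.0192308 + 0.0175439 = 0.0367747
z = d/√Var(d) = -0.087985 / √0.0367747 = -0.087985 / 0.191767 = -0.459

-0.459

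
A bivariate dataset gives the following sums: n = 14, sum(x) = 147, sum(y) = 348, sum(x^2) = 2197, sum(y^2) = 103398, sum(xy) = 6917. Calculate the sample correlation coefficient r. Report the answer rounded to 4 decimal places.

S_xy = nΣxy − ΣxΣy = 14·6917 − 147·348 = 96838 − 51156 = 45682
S_xx = nΣx² − (Σx)² = 14·2197 − 147² = 30758 − 21609 = 9149
S_yy = nΣy² − (Σy)² = 14·103398 − 348² = 1447572 − 121104 = 1326468
r = S_xy / √(S_xx·S_yy) = 45682 / √(9149·1326468) = 45682 / √12135855732 = 45682 / 110162.8600 = 0.4147

0.4147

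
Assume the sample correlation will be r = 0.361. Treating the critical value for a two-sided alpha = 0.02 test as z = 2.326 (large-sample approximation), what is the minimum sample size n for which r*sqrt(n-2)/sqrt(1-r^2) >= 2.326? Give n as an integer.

39

r√(n−2)/√(1−r²) ≥ 2.326  ⇔  n−2 ≥ (2.326)²·(1−r²)/r²
(1−r²)/r² = (1−0.130321)/0.130321 = 6.6734
n ≥ 2 + 5.410276·6.6734 = 2 + 36.1049 = 38.1049
⌈38.1049⌉ = 39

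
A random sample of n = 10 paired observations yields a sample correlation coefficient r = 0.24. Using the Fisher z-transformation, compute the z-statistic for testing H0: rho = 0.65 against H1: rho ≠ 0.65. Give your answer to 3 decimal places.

-1.404

Fisher z: atanh(0.24) = 0.244774, atanh(0.65) = 0.775299
z = (z_r − z_0)·√(n−3) = (0.244774 − 0.775299)·√7 = -0.530525 · 2.645751 = -1.404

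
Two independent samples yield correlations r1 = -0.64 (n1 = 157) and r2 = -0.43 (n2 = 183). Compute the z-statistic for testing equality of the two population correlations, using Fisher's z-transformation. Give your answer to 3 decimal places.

Fisher z-transforms: z1 = atanh(-0.64) = -0.758174, z2 = atanh(-0.43) = -0.459897; difference d = -0.298277
Var(d) = 1/154 + 1/180 = 0.0064935 + 0.0055556 = 0.0120491
z = d/√Var(d) = -0.298277 / √0.0120491 = -0.298277 / 0.109768 = -2.717

-2.717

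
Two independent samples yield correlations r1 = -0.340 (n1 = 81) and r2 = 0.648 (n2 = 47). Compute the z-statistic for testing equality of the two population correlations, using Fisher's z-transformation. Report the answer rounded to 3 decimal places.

-5.972

z1 = atanh(-0.340) = -0.354093,  z2 = atanh(0.648) = 0.771843
SE = √(1/(n1−3) + 1/(n2−3)) = √(1/78 + 1/44) = √(0.0128205 + 0.0227273) = √0.0355478 = 0.188541
z = (z1 − z2)/SE = (-0.354093 − 0.771843) / 0.188541 = -1.125936 / 0.188541 = -5.972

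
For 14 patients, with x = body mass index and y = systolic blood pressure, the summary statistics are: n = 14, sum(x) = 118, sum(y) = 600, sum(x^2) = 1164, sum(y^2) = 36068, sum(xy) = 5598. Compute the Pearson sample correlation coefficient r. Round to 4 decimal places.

Numerator: nΣxy − (Σx)(Σy) = 14·5598 − (118)(600) = 7572
Denominator: √[(nΣx²−(Σx)²)(nΣy²−(Σy)²)]
  nΣx²−(Σx)² = 14·1164 − 13924 = 2372;  nΣy²−(Σy)² = 14·36068 − 360000 = 144952
  √(2372·144952) = √343826144 = 18542.5496
r = 7572 / 18542.5496 = 0.4084

0.4084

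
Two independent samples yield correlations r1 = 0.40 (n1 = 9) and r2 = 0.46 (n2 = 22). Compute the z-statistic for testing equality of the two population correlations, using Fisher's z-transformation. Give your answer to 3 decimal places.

-0.157

z1 = atanh(0.40) = 0.423649,  z2 = atanh(0.46) = 0.497311
SE = √(1/(n1−3) + 1/(n2−3)) = √(1/6 + 1/19) = √(0.1666667 + 0.0526316) = √0.2192983 = 0.468293
z = (z1 − z2)/SE = (0.423649 − 0.497311) / 0.468293 = -0.073662 / 0.468293 = -0.157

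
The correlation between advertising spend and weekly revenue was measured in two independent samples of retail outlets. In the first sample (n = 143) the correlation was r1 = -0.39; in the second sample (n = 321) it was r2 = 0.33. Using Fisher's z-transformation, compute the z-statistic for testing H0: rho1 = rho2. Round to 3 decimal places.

Fisher z-transforms: z1 = atanh(-0.39) = -0.411800, z2 = atanh(0.33) = 0.342828; difference d = -0.754628
Var(d) = 1/140 + 1/318 = 0.0071429 + 0.0031447 = 0.0102876
z = d/√Var(d) = -0.754628 / √0.0102876 = -0.754628 / 0.101428 = -7.440

-7.440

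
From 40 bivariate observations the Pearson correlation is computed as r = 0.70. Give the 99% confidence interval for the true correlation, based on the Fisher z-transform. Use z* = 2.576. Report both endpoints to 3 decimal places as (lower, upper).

Fisher z: z_r = atanh(r) = ½·ln((1+0.70)/(1−0.70)) = 0.867301
SE(z) = 1/√(n−3) = 1/√37 = 0.164399
99% ⇒ z* = 2.576; margin = 2.576·0.164399 = 0.423492
CI on z-scale: (0.443809, 1.290793)
Back-transform: tanh(0.443809) = 0.416797, tanh(1.290793) = 0.859334

(0.417, 0.859)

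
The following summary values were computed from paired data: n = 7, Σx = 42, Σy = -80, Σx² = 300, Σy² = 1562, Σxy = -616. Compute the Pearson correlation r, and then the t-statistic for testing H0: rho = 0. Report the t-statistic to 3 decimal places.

-2.710

Numerator: nΣxy − (Σx)(Σy) = 7·(-616) − (42)(-80) = -952
Denominator: √[(nΣx²−(Σx)²)(nΣy²−(Σy)²)]
  nΣx²−(Σx)² = 7·300 − 1764 = 336;  nΣy²−(Σy)² = 7·1562 − 6400 = 4534
  √(336·4534) = √1523424 = 1234.2706
r = -952 / 1234.2706 = -0.7713
t = r·√(n−2)/√(1−r²) = -0.7713·√5 / √(1−0.594904) = -1.724679 / 0.636472 = -2.710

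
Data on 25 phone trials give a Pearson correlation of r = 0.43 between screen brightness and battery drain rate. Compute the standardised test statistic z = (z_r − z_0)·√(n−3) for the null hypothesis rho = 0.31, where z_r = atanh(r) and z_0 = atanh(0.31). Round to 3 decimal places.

0.654

z_r = atanh(0.43) = 0.459897,  z_0 = atanh(0.31) = 0.320545
SE = 1/√(n−3) = 1/√22 = 0.213201
z = (z_r − z_0)/SE = (0.459897 − 0.320545) / 0.213201 = 0.139352 / 0.213201 = 0.654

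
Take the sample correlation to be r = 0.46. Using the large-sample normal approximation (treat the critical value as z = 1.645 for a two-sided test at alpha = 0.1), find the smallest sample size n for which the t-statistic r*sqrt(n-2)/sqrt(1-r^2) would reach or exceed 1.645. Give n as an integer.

13

Need r·√(n−2)/√(1−r²) ≥ 1.645
√(n−2) ≥ 1.645·√(1−0.2116) / 0.46 = 1.645·0.887919 / 0.46 = 3.1753
n−2 ≥ 10.0825  ⇒  n ≥ 12.0825
Smallest integer n = 13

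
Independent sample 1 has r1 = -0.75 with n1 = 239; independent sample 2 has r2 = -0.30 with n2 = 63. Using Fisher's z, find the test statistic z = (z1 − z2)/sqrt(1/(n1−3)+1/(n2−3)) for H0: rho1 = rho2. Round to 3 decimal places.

-4.589

Fisher z-transforms: z1 = atanh(-0.75) = -0.972955, z2 = atanh(-0.30) = -0.309520; difference d = -0.663435
Var(d) = 1/236 + 1/60 = 0.0042373 + 0.0166667 = 0.0209040
z = d/√Var(d) = -0.663435 / √0.0209040 = -0.663435 / 0.144582 = -4.589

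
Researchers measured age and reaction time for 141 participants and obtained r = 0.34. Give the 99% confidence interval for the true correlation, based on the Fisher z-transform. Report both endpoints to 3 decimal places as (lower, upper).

(0.134, 0.518)

Fisher z: z_r = atanh(r) = ½·ln((1+0.34)/(1−0.34)) = 0.354093
SE(z) = 1/√(n−3) = 1/√138 = 0.085126
99% ⇒ z* = 2.576; margin = 2.576·0.085126 = 0.219285
CI on z-scale: (0.134808, 0.573378)
Back-transform: tanh(0.134808) = 0.133997, tanh(0.573378) = 0.517836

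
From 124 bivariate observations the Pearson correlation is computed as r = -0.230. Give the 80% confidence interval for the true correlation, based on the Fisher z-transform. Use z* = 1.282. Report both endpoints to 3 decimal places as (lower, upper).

z_r = atanh(-0.230) = -0.234189;  SE = 1/√(n−3) = 1/√121 = 0.090909
z-limits: -0.234189 ± 1.282·0.090909 = -0.234189 ± 0.116545 = [-0.350734, -0.117644]
ρ-limits: (tanh -0.350734, tanh -0.117644) = (-0.337, -0.117)

(-0.337, -0.117)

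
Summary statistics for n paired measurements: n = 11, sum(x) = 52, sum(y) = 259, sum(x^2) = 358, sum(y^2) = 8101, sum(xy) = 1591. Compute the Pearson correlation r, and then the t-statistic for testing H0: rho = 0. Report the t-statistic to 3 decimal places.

3.661

S_xy = nΣxy − ΣxΣy = 11·1591 − 52·259 = 17501 − 13468 = 4033
S_xx = nΣx² − (Σx)² = 11·358 − 52² = 3938 − 2704 = 1234
S_yy = nΣy² − (Σy)² = 11·8101 − 259² = 89111 − 67081 = 22030
r = S_xy / √(S_xx·S_yy) = 4033 / √(1234·22030) = 4033 / √27185020 = 4033 / 5213.9256 = 0.7735
t = r·√(n−2)/√(1−r²) = 0.7735·√9 / √(1−0.598302) = 2.320500 / 0.633796 = 3.661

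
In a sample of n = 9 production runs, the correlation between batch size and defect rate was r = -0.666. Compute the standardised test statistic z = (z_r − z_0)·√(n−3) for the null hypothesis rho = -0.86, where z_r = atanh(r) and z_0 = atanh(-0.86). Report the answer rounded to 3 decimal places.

Fisher z: atanh(-0.666) = -0.803520, atanh(-0.86) = -1.293345
z = (z_r − z_0)·√(n−3) = (-0.803520 − (-1.293345))·√6 = 0.489825 · 2.449490 = 1.200

1.200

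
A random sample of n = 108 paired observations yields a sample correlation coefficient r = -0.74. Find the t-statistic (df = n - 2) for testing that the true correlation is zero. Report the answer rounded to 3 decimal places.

-11.327

1 − r² = 1 − 0.5476 = 0.4524;  √(1−r²) = 0.672607
√(n−2) = √106 = 10.295630
t = r·√(n−2)/√(1−r²) = -0.74 · 10.295630 / 0.672607 = -11.327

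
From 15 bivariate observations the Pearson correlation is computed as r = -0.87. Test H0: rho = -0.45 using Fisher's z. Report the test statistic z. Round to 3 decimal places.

z_r = atanh(-0.87) = -1.333080,  z_0 = atanh(-0.45) = -0.484700
SE = 1/√(n−3) = 1/√12 = 0.288675
z = (z_r − z_0)/SE = (-1.333080 − (-0.484700)) / 0.288675 = -0.848380 / 0.288675 = -2.939

-2.939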